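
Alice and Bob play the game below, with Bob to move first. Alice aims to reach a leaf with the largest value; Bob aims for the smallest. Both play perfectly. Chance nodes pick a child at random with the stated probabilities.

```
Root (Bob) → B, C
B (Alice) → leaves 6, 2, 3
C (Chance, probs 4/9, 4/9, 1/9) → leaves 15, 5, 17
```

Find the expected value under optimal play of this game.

6

B (Alice): max(6, 2, 3) = 6
C (Chance): 4/9·15 + 4/9·5 + 1/9·17 = 10.78
Root (Bob): min(6, 10.78) = 6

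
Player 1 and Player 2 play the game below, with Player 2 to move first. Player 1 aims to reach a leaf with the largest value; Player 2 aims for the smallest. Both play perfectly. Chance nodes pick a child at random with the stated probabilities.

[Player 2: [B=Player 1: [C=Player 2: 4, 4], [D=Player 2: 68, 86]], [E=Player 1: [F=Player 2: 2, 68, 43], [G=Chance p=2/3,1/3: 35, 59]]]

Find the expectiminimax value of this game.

C (Player 2): min(4, 4) = 4
D (Player 2): min(68, 86) = 68
B (Player 1): max(4, 68) = 68
F (Player 2): min(2, 68, 43) = 2
G (Chance): 2/3·35 + 1/3·59 = 43
E (Player 1): max(2, 43) = 43
Root (Player 2): min(68, 43) = 43

43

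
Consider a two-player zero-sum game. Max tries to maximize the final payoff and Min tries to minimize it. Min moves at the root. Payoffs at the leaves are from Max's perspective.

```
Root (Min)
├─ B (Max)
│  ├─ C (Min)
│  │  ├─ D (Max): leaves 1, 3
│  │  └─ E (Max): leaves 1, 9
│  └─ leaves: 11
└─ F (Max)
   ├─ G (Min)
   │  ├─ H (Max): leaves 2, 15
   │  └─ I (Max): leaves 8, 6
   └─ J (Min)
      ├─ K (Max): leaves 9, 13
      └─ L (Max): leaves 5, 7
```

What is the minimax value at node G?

H: max(2, 15) = 15
I: max(8, 6) = 8
G: min(15, 8) = 8

8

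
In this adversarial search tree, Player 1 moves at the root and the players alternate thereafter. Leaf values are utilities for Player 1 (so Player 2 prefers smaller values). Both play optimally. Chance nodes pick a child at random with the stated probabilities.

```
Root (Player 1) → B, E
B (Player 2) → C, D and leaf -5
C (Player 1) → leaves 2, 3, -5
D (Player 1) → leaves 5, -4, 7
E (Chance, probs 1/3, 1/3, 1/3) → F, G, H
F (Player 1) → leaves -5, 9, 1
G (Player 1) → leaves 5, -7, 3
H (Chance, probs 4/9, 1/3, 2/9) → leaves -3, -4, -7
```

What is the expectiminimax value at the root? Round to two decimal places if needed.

3.26

C (Player 1): max(2, 3, -5) = 3
D (Player 1): max(5, -4, 7) = 7
B (Player 2): min(3, 7, -5) = -5
F (Player 1): max(-5, 9, 1) = 9
G (Player 1): max(5, -7, 3) = 5
H (Chance): 4/9·-3 + 1/3·-4 + 2/9·-7 = -4.22
E (Chance): 1/3·9 + 1/3·5 + 1/3·-4.22 = 3.26
Root (Player 1): max(-5, 3.26) = 3.26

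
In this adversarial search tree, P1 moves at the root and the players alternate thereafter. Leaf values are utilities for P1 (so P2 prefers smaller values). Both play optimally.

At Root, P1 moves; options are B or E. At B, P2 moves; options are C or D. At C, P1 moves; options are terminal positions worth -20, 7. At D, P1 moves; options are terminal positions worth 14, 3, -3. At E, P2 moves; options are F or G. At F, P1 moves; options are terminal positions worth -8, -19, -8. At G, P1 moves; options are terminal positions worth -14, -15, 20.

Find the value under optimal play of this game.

C (P1): max(-20, 7) = 7
D (P1): max(14, 3, -3) = 14
B (P2): min(7, 14) = 7
F (P1): max(-8, -19, -8) = -8
G (P1): max(-14, -15, 20) = 20
E (P2): min(-8, 20) = -8
Root (P1): max(7, -8) = 7

7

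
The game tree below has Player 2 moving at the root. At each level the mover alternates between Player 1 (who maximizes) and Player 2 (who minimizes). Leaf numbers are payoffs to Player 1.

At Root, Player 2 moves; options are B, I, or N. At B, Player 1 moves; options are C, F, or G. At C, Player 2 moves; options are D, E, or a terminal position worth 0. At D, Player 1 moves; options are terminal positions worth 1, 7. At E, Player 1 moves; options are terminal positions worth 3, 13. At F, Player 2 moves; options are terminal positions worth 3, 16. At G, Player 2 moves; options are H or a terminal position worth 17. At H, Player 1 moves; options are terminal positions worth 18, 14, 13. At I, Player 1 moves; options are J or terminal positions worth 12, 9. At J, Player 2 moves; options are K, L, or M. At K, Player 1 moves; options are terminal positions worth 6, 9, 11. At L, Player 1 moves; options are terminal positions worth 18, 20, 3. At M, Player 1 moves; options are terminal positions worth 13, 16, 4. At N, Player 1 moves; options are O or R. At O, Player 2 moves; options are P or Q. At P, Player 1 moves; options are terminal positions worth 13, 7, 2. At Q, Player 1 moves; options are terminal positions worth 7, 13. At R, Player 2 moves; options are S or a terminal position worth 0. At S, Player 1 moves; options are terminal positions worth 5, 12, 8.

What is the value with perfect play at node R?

S: max(5, 12, 8) = 12
R: min(12, 0) = 0

0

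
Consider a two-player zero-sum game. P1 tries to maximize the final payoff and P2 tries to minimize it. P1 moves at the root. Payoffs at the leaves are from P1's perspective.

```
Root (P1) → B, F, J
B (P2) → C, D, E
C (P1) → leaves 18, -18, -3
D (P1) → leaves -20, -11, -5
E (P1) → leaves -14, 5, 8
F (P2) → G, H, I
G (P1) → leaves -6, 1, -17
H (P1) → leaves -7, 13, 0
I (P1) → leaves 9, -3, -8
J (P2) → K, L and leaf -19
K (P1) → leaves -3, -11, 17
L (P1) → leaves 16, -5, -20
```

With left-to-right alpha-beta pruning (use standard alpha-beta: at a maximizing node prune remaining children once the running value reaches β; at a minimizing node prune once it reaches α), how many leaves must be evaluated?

21

C [α=-∞,β=+∞]: v=18
D [α=-∞,β=18]: v=-5
E [α=-∞,β=-5]: v=5 after child 2 ≥ β → β-cutoff, skip 1
B [α=-∞,β=+∞]: v=-5
G [α=-5,β=+∞]: v=1
H [α=-5,β=1]: v=13 after child 2 ≥ β → β-cutoff, skip 1
I [α=-5,β=1]: v=9 after child 1 ≥ β → β-cutoff, skip 2
F [α=-5,β=+∞]: v=1
K [α=1,β=+∞]: v=17
L [α=1,β=17]: v=16
J [α=1,β=+∞]: v=-19
Root [α=-∞,β=+∞]: v=1
Leaves evaluated: 21 of 25.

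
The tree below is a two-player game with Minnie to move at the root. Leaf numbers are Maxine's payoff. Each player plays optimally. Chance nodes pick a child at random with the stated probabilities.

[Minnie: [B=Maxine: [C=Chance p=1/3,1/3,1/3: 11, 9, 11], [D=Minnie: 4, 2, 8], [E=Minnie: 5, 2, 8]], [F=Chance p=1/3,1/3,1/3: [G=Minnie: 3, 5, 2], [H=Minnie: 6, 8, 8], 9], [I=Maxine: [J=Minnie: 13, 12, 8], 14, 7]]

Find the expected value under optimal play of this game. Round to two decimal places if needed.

C (Chance): 1/3·11 + 1/3·9 + 1/3·11 = 10.33
D (Minnie): min(4, 2, 8) = 2
E (Minnie): min(5, 2, 8) = 2
B (Maxine): max(10.33, 2, 2) = 10.33
G (Minnie): min(3, 5, 2) = 2
H (Minnie): min(6, 8, 8) = 6
F (Chance): 1/3·2 + 1/3·6 + 1/3·9 = 5.67
J (Minnie): min(13, 12, 8) = 8
I (Maxine): max(8, 14, 7) = 14
Root (Minnie): min(10.33, 5.67, 14) = 5.67

5.67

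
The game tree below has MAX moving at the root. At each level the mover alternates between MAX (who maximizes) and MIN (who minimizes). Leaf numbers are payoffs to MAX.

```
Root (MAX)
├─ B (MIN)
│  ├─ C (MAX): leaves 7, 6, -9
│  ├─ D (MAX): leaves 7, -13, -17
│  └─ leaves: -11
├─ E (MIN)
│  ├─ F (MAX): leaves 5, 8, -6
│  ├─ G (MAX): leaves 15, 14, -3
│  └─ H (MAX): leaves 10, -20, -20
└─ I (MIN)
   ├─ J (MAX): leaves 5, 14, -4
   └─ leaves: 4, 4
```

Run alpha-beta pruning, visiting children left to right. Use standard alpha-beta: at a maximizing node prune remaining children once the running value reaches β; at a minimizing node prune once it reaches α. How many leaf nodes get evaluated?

14

C [α=-∞,β=+∞]: v=7
D [α=-∞,β=7]: v=7 after child 1 ≥ β → β-cutoff, skip 2
B [α=-∞,β=+∞]: v=-11
F [α=-11,β=+∞]: v=8
G [α=-11,β=8]: v=15 after child 1 ≥ β → β-cutoff, skip 2
H [α=-11,β=8]: v=10 after child 1 ≥ β → β-cutoff, skip 2
E [α=-11,β=+∞]: v=8
J [α=8,β=+∞]: v=14
I [α=8,β=+∞]: v=4 after child 2 ≤ α → α-cutoff, skip 1
Root [α=-∞,β=+∞]: v=8
Leaves evaluated: 14 of 21.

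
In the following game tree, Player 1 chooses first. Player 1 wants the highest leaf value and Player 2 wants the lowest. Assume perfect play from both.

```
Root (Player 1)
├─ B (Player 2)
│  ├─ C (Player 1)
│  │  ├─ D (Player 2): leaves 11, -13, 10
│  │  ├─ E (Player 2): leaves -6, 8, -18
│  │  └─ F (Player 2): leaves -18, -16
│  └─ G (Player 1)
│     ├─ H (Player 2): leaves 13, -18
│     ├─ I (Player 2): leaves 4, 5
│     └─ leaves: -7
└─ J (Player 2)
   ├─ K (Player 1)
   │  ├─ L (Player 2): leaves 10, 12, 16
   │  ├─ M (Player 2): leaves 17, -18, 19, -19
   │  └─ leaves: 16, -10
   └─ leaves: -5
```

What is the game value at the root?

-5

D (Player 2): min(11, -13, 10) = -13
E (Player 2): min(-6, 8, -18) = -18
F (Player 2): min(-18, -16) = -18
C (Player 1): max(-13, -18, -18) = -13
H (Player 2): min(13, -18) = -18
I (Player 2): min(4, 5) = 4
G (Player 1): max(-18, 4, -7) = 4
B (Player 2): min(-13, 4) = -13
L (Player 2): min(10, 12, 16) = 10
M (Player 2): min(17, -18, 19, -19) = -19
K (Player 1): max(10, -19, 16, -10) = 16
J (Player 2): min(16, -5) = -5
Root (Player 1): max(-13, -5) = -5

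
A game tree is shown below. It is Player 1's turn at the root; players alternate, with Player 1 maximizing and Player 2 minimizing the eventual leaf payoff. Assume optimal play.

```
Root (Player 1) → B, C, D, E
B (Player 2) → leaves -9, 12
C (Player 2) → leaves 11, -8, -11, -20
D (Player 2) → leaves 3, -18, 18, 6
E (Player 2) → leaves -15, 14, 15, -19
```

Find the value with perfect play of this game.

-9

B (Player 2): min(-9, 12) = -9
C (Player 2): min(11, -8, -11, -20) = -20
D (Player 2): min(3, -18, 18, 6) = -18
E (Player 2): min(-15, 14, 15, -19) = -19
Root (Player 1): max(-9, -20, -18, -19) = -9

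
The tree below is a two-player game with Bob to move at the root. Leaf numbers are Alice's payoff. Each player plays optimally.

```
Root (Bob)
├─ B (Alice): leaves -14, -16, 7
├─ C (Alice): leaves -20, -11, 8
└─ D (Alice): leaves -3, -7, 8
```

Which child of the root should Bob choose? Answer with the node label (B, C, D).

B

B (Alice): max(-14, -16, 7) = 7
C (Alice): max(-20, -11, 8) = 8
D (Alice): max(-3, -7, 8) = 8
Root (Bob): min(7, 8, 8) = 7
Bob picks the child with the lowest value: B (value 7).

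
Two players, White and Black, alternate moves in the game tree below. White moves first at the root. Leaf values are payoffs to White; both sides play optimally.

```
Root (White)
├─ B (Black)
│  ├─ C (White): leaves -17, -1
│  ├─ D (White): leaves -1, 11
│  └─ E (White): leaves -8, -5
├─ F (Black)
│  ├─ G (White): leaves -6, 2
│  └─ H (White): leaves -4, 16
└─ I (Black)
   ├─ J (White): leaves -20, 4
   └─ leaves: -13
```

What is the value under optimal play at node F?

G: max(-6, 2) = 2
H: max(-4, 16) = 16
F: min(2, 16) = 2

2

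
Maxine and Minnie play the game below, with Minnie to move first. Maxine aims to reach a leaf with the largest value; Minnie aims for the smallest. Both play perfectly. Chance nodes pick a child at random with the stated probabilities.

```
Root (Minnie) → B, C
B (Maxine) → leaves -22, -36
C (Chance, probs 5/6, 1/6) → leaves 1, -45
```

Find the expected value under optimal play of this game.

B (Maxine): max(-22, -36) = -22
C (Chance): 5/6·1 + 1/6·-45 = -6.67
Root (Minnie): min(-22, -6.67) = -22

-22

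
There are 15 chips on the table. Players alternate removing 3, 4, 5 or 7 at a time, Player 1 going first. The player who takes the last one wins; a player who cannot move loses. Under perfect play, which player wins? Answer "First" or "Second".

First

Compute winning (W) and losing (L) positions by backward induction:
i:   0  1  2  3  4  5  6  7  8  9 10 11 12 13 14 15
     L  L  L  W  W  W  W  W  W  W  L  L  L  W  W  W
Position 15 is W, so the first player wins.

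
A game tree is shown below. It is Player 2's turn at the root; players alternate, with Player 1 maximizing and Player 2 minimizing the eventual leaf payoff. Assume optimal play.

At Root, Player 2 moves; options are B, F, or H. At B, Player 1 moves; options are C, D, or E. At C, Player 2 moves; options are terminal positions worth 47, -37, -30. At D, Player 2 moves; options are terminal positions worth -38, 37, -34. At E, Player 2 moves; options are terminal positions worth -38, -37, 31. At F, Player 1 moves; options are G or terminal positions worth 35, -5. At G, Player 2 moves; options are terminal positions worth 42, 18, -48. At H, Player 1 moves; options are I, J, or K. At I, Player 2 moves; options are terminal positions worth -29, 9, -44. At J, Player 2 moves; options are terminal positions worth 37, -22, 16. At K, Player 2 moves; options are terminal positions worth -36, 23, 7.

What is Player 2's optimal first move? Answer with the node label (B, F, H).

C (Player 2): min(47, -37, -30) = -37
D (Player 2): min(-38, 37, -34) = -38
E (Player 2): min(-38, -37, 31) = -38
B (Player 1): max(-37, -38, -38) = -37
G (Player 2): min(42, 18, -48) = -48
F (Player 1): max(-48, 35, -5) = 35
I (Player 2): min(-29, 9, -44) = -44
J (Player 2): min(37, -22, 16) = -22
K (Player 2): min(-36, 23, 7) = -36
H (Player 1): max(-44, -22, -36) = -22
Root (Player 2): min(-37, 35, -22) = -37
Player 2 picks the child with the lowest value: B (value -37).

B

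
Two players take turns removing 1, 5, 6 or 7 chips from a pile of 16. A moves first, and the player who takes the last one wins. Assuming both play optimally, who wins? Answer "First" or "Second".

Second

Positions where the player to move wins (W) vs loses (L):
i:   0  1  2  3  4  5  6  7  8  9 10 11 12 13 14 15 16
     L  W  L  W  L  W  W  W  W  W  W  W  L  W  L  W  L
Position 16 is L, so the second player wins.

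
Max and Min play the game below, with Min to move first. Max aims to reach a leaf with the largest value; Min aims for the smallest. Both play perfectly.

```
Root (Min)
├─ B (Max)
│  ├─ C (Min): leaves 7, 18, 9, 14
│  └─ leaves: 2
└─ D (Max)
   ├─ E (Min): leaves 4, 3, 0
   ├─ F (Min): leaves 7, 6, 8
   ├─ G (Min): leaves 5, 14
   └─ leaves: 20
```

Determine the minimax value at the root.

C (Min): min(7, 18, 9, 14) = 7
B (Max): max(7, 2) = 7
E (Min): min(4, 3, 0) = 0
F (Min): min(7, 6, 8) = 6
G (Min): min(5, 14) = 5
D (Max): max(0, 6, 5, 20) = 20
Root (Min): min(7, 20) = 7

7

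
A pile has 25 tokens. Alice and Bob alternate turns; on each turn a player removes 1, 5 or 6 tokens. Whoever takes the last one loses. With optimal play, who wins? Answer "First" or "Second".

Second

i:   0  1  2  3  4  5  6  7  8  9 10 11 12 13 14 15 16 17 18 19 20 21 22 23 24 25
     W  L  W  L  W  L  W  W  W  W  W  W  L  W  L  W  L  W  W  W  W  W  W  L  W  L
Position 25 is L, so the second player wins.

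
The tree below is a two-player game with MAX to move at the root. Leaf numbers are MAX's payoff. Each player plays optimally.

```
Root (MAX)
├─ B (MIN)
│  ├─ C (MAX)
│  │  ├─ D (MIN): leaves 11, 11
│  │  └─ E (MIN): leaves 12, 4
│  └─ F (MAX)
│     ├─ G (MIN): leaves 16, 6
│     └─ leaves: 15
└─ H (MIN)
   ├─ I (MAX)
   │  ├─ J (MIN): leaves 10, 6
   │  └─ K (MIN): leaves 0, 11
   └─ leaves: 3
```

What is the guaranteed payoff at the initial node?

11

D (MIN): min(11, 11) = 11
E (MIN): min(12, 4) = 4
C (MAX): max(11, 4) = 11
G (MIN): min(16, 6) = 6
F (MAX): max(6, 15) = 15
B (MIN): min(11, 15) = 11
J (MIN): min(10, 6) = 6
K (MIN): min(0, 11) = 0
I (MAX): max(6, 0) = 6
H (MIN): min(6, 3) = 3
Root (MAX): max(11, 3) = 11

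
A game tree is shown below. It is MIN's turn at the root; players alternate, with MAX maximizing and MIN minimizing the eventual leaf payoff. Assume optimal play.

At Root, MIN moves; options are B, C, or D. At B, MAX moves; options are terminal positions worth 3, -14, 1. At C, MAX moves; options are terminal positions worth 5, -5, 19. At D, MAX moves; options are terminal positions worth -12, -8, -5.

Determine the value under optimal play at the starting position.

B (MAX): max(3, -14, 1) = 3
C (MAX): max(5, -5, 19) = 19
D (MAX): max(-12, -8, -5) = -5
Root (MIN): min(3, 19, -5) = -5

-5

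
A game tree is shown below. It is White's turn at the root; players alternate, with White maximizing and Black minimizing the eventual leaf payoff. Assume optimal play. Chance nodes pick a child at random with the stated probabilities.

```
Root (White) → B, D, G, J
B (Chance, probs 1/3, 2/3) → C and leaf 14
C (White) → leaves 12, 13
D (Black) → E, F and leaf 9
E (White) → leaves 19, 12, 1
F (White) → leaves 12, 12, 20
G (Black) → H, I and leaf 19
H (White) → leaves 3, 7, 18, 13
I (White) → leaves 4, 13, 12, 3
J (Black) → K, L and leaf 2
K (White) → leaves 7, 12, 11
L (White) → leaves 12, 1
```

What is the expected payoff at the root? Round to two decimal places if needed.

13.67

C (White): max(12, 13) = 13
B (Chance): 1/3·13 + 2/3·14 = 13.67
E (White): max(19, 12, 1) = 19
F (White): max(12, 12, 20) = 20
D (Black): min(19, 20, 9) = 9
H (White): max(3, 7, 18, 13) = 18
I (White): max(4, 13, 12, 3) = 13
G (Black): min(18, 13, 19) = 13
K (White): max(7, 12, 11) = 12
L (White): max(12, 1) = 12
J (Black): min(12, 12, 2) = 2
Root (White): max(13.67, 9, 13, 2) = 13.67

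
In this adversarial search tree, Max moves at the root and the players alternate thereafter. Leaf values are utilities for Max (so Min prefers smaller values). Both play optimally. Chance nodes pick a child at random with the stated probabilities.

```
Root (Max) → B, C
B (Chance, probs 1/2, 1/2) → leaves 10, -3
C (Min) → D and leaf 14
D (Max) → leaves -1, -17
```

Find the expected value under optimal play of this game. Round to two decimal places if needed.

3.5

B (Chance): 1/2·10 + 1/2·-3 = 3.5
D (Max): max(-1, -17) = -1
C (Min): min(-1, 14) = -1
Root (Max): max(3.5, -1) = 3.5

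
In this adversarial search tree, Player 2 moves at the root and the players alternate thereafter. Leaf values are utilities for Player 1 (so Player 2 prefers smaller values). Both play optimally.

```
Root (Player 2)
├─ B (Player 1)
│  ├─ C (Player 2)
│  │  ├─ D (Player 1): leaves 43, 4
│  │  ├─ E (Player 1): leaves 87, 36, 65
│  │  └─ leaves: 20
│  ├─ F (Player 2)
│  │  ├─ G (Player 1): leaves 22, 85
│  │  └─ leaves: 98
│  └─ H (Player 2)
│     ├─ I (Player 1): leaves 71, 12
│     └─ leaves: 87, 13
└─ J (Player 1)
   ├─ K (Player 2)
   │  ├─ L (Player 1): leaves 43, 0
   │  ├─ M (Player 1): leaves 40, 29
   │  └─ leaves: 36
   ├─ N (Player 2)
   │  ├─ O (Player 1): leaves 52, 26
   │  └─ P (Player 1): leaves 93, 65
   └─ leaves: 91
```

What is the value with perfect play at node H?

I: max(71, 12) = 71
H: min(71, 87, 13) = 13

13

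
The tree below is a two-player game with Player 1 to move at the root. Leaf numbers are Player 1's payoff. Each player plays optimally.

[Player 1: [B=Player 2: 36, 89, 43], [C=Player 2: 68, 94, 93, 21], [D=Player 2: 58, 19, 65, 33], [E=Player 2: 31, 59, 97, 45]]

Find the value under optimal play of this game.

36

B (Player 2): min(36, 89, 43) = 36
C (Player 2): min(68, 94, 93, 21) = 21
D (Player 2): min(58, 19, 65, 33) = 19
E (Player 2): min(31, 59, 97, 45) = 31
Root (Player 1): max(36, 21, 19, 31) = 36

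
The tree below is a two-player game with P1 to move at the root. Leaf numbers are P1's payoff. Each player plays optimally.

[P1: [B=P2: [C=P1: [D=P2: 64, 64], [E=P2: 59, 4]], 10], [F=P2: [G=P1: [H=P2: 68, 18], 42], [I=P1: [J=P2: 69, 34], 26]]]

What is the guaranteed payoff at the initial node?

34

D (P2): min(64, 64) = 64
E (P2): min(59, 4) = 4
C (P1): max(64, 4) = 64
B (P2): min(64, 10) = 10
H (P2): min(68, 18) = 18
G (P1): max(18, 42) = 42
J (P2): min(69, 34) = 34
I (P1): max(34, 26) = 34
F (P2): min(42, 34) = 34
Root (P1): max(10, 34) = 34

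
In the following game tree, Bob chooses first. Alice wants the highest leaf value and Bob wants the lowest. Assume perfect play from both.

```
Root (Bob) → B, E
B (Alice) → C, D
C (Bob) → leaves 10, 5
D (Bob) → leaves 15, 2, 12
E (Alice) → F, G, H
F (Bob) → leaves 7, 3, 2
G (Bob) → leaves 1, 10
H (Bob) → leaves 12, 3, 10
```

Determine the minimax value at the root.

C (Bob): min(10, 5) = 5
D (Bob): min(15, 2, 12) = 2
B (Alice): max(5, 2) = 5
F (Bob): min(7, 3, 2) = 2
G (Bob): min(1, 10) = 1
H (Bob): min(12, 3, 10) = 3
E (Alice): max(2, 1, 3) = 3
Root (Bob): min(5, 3) = 3

3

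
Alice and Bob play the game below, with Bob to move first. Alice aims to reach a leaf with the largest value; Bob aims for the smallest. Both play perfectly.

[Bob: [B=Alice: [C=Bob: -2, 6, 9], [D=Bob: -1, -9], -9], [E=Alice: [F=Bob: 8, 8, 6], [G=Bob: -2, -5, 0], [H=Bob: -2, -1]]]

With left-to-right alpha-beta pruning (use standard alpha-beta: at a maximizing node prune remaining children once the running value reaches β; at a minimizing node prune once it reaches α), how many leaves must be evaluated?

C [α=-∞,β=+∞]: v=-2
D [α=-2,β=+∞]: v=-9
B [α=-∞,β=+∞]: v=-2
F [α=-∞,β=-2]: v=6
E [α=-∞,β=-2]: v=6 after child 1 ≥ β → β-cutoff, skip 2
Root [α=-∞,β=+∞]: v=-2
Leaves evaluated: 9 of 14.

9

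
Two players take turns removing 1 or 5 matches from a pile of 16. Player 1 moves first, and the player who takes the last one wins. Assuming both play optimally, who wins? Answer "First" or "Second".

Second

i:   0  1  2  3  4  5  6  7  8  9 10 11 12 13 14 15 16
     L  W  L  W  L  W  L  W  L  W  L  W  L  W  L  W  L
Position 16 is L, so the second player wins.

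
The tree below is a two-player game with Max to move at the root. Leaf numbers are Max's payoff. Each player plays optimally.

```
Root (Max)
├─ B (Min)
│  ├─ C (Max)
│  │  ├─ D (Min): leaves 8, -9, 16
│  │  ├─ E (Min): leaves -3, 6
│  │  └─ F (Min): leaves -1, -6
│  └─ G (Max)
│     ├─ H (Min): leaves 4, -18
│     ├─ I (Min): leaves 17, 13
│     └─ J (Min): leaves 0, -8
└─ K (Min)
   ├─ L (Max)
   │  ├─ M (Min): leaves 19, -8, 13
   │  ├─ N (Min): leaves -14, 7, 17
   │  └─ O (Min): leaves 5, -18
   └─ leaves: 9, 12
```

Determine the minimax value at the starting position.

-3

D (Min): min(8, -9, 16) = -9
E (Min): min(-3, 6) = -3
F (Min): min(-1, -6) = -6
C (Max): max(-9, -3, -6) = -3
H (Min): min(4, -18) = -18
I (Min): min(17, 13) = 13
J (Min): min(0, -8) = -8
G (Max): max(-18, 13, -8) = 13
B (Min): min(-3, 13) = -3
M (Min): min(19, -8, 13) = -8
N (Min): min(-14, 7, 17) = -14
O (Min): min(5, -18) = -18
L (Max): max(-8, -14, -18) = -8
K (Min): min(-8, 9, 12) = -8
Root (Max): max(-3, -8) = -3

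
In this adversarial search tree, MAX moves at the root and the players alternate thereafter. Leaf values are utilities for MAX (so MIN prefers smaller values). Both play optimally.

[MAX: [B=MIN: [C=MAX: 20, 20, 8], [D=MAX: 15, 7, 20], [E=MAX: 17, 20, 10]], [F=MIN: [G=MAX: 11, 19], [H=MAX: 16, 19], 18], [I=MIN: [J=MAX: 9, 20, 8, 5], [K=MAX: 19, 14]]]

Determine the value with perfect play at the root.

C (MAX): max(20, 20, 8) = 20
D (MAX): max(15, 7, 20) = 20
E (MAX): max(17, 20, 10) = 20
B (MIN): min(20, 20, 20) = 20
G (MAX): max(11, 19) = 19
H (MAX): max(16, 19) = 19
F (MIN): min(19, 19, 18) = 18
J (MAX): max(9, 20, 8, 5) = 20
K (MAX): max(19, 14) = 19
I (MIN): min(20, 19) = 19
Root (MAX): max(20, 18, 19) = 20

20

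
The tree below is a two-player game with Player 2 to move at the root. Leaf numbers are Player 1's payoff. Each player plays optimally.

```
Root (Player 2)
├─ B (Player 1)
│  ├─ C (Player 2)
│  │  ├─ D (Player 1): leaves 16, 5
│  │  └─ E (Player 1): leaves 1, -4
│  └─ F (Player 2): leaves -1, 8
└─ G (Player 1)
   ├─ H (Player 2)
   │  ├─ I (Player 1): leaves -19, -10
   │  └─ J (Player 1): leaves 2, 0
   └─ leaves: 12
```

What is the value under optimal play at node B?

D: max(16, 5) = 16
E: max(1, -4) = 1
C: min(16, 1) = 1
F: min(-1, 8) = -1
B: max(1, -1) = 1

1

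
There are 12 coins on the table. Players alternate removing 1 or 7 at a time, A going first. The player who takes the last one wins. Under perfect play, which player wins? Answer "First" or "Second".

Second

Positions where the player to move wins (W) vs loses (L):
i:   0  1  2  3  4  5  6  7  8  9 10 11 12
     L  W  L  W  L  W  L  W  L  W  L  W  L
Position 12 is L, so the second player wins.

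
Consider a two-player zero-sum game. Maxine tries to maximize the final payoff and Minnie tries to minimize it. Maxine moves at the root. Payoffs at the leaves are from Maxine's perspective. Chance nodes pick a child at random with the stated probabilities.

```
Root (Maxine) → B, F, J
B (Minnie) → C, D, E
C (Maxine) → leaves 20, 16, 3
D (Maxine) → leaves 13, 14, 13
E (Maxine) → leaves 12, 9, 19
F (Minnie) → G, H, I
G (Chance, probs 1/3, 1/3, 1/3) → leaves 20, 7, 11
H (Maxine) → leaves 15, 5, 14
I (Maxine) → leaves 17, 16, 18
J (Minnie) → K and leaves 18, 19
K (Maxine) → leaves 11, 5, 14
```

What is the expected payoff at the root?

14

C (Maxine): max(20, 16, 3) = 20
D (Maxine): max(13, 14, 13) = 14
E (Maxine): max(12, 9, 19) = 19
B (Minnie): min(20, 14, 19) = 14
G (Chance): 1/3·20 + 1/3·7 + 1/3·11 = 12.67
H (Maxine): max(15, 5, 14) = 15
I (Maxine): max(17, 16, 18) = 18
F (Minnie): min(12.67, 15, 18) = 12.67
K (Maxine): max(11, 5, 14) = 14
J (Minnie): min(14, 18, 19) = 14
Root (Maxine): max(14, 12.67, 14) = 14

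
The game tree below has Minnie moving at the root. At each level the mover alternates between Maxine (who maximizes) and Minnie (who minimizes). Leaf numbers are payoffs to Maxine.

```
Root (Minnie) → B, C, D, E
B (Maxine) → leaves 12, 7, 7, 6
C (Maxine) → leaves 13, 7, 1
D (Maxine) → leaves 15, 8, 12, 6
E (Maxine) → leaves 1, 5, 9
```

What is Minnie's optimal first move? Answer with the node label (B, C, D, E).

B (Maxine): max(12, 7, 7, 6) = 12
C (Maxine): max(13, 7, 1) = 13
D (Maxine): max(15, 8, 12, 6) = 15
E (Maxine): max(1, 5, 9) = 9
Root (Minnie): min(12, 13, 15, 9) = 9
Minnie picks the child with the lowest value: E (value 9).

E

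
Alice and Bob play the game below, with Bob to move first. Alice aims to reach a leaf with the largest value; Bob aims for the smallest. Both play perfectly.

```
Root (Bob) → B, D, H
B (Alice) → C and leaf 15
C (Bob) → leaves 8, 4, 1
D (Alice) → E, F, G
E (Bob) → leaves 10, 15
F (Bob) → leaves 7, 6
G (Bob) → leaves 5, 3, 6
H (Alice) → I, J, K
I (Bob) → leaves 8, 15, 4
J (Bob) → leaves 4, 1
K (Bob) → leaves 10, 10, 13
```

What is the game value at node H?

I: min(8, 15, 4) = 4
J: min(4, 1) = 1
K: min(10, 10, 13) = 10
H: max(4, 1, 10) = 10

10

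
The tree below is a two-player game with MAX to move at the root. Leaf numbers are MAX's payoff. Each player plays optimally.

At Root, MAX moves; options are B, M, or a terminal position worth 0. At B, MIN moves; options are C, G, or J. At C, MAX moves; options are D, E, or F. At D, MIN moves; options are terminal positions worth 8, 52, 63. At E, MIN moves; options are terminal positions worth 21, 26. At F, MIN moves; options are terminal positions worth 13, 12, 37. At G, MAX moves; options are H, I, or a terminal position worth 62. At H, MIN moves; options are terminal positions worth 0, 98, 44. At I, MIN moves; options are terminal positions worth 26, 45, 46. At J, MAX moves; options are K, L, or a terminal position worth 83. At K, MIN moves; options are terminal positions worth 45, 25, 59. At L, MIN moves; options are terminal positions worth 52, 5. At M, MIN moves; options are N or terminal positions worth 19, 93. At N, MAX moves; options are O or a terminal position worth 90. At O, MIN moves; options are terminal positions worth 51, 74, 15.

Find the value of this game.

21

D (MIN): min(8, 52, 63) = 8
E (MIN): min(21, 26) = 21
F (MIN): min(13, 12, 37) = 12
C (MAX): max(8, 21, 12) = 21
H (MIN): min(0, 98, 44) = 0
I (MIN): min(26, 45, 46) = 26
G (MAX): max(0, 26, 62) = 62
K (MIN): min(45, 25, 59) = 25
L (MIN): min(52, 5) = 5
J (MAX): max(25, 5, 83) = 83
B (MIN): min(21, 62, 83) = 21
O (MIN): min(51, 74, 15) = 15
N (MAX): max(15, 90) = 90
M (MIN): min(90, 19, 93) = 19
Root (MAX): max(21, 19, 0) = 21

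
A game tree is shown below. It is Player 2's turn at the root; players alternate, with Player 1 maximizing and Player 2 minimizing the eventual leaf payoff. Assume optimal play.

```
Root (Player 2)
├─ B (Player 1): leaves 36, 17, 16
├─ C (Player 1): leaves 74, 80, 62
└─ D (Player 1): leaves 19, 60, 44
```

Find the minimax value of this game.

B (Player 1): max(36, 17, 16) = 36
C (Player 1): max(74, 80, 62) = 80
D (Player 1): max(19, 60, 44) = 60
Root (Player 2): min(36, 80, 60) = 36

36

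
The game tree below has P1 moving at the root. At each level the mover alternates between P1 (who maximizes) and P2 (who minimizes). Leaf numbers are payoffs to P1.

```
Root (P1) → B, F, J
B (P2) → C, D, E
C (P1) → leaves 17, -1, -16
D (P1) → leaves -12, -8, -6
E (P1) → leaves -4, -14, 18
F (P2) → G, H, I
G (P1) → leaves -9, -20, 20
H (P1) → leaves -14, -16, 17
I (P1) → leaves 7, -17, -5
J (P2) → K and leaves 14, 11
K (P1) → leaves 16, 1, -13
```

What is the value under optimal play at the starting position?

C (P1): max(17, -1, -16) = 17
D (P1): max(-12, -8, -6) = -6
E (P1): max(-4, -14, 18) = 18
B (P2): min(17, -6, 18) = -6
G (P1): max(-9, -20, 20) = 20
H (P1): max(-14, -16, 17) = 17
I (P1): max(7, -17, -5) = 7
F (P2): min(20, 17, 7) = 7
K (P1): max(16, 1, -13) = 16
J (P2): min(16, 14, 11) = 11
Root (P1): max(-6, 7, 11) = 11

11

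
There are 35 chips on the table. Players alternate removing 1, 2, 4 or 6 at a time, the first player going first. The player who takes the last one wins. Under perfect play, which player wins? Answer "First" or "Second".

Second

Mark each pile size as W (mover wins) or L (mover loses):
i:   0  1  2  3  4  5  6  7  8  9 10 11 12 13 14 15 16 17 18 19 20 21 22 23 24 25 26 27 28 29 30 31 32 33 34 35
     L  W  W  L  W  W  W  W  L  W  W  L  W  W  W  W  L  W  W  L  W  W  W  W  L  W  W  L  W  W  W  W  L  W  W  L
Position 35 is L, so the second player wins.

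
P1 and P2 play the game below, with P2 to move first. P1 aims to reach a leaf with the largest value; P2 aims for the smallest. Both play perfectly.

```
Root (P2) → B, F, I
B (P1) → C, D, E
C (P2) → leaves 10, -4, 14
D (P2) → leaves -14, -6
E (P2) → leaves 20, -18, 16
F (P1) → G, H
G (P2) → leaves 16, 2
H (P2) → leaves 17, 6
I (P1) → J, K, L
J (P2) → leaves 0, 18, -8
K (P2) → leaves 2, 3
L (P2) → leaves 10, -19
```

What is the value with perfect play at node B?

-4

C: min(10, -4, 14) = -4
D: min(-14, -6) = -14
E: min(20, -18, 16) = -18
B: max(-4, -14, -18) = -4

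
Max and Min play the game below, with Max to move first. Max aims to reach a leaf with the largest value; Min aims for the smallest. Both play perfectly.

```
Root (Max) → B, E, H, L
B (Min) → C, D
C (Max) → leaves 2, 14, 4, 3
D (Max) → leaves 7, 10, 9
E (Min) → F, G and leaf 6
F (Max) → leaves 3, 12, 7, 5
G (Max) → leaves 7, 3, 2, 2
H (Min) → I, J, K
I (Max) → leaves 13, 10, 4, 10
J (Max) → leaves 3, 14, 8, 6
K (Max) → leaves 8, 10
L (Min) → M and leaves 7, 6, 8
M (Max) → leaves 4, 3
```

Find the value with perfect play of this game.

10

C (Max): max(2, 14, 4, 3) = 14
D (Max): max(7, 10, 9) = 10
B (Min): min(14, 10) = 10
F (Max): max(3, 12, 7, 5) = 12
G (Max): max(7, 3, 2, 2) = 7
E (Min): min(12, 7, 6) = 6
I (Max): max(13, 10, 4, 10) = 13
J (Max): max(3, 14, 8, 6) = 14
K (Max): max(8, 10) = 10
H (Min): min(13, 14, 10) = 10
M (Max): max(4, 3) = 4
L (Min): min(4, 7, 6, 8) = 4
Root (Max): max(10, 6, 10, 4) = 10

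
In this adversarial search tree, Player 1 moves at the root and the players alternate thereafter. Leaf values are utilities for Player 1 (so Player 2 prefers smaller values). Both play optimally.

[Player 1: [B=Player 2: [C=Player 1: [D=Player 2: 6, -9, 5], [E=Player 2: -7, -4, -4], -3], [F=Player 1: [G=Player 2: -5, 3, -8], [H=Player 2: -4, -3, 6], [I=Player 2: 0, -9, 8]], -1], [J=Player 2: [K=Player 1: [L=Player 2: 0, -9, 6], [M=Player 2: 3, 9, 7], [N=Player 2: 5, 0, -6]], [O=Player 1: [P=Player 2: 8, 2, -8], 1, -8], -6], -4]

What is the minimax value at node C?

-3

D: min(6, -9, 5) = -9
E: min(-7, -4, -4) = -7
C: max(-9, -7, -3) = -3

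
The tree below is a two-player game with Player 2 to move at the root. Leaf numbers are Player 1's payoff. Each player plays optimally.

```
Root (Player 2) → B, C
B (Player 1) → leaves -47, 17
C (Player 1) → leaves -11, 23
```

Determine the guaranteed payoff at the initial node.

B (Player 1): max(-47, 17) = 17
C (Player 1): max(-11, 23) = 23
Root (Player 2): min(17, 23) = 17

17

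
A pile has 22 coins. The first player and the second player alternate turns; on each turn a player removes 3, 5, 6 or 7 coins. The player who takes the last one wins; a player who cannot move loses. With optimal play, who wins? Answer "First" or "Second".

Positions where the player to move wins (W) vs loses (L):
i:   0  1  2  3  4  5  6  7  8  9 10 11 12 13 14 15 16 17 18 19 20 21 22
     L  L  L  W  W  W  W  W  W  W  L  L  L  W  W  W  W  W  W  W  L  L  L
Position 22 is L, so the second player wins.

Second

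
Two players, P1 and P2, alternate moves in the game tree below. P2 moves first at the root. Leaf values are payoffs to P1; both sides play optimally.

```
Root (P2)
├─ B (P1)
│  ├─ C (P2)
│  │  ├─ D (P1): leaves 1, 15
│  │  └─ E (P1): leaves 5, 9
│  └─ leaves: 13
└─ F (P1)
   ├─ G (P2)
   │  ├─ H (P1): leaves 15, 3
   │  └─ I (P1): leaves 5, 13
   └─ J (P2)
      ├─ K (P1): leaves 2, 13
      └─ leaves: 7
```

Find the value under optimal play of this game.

13

D (P1): max(1, 15) = 15
E (P1): max(5, 9) = 9
C (P2): min(15, 9) = 9
B (P1): max(9, 13) = 13
H (P1): max(15, 3) = 15
I (P1): max(5, 13) = 13
G (P2): min(15, 13) = 13
K (P1): max(2, 13) = 13
J (P2): min(13, 7) = 7
F (P1): max(13, 7) = 13
Root (P2): min(13, 13) = 13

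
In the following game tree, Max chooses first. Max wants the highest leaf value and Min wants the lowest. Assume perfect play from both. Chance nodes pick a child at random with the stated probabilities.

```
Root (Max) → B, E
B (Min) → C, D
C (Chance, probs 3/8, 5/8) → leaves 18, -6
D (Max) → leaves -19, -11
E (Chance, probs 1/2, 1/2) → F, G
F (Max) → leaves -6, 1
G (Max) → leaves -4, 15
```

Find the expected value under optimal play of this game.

8

C (Chance): 3/8·18 + 5/8·-6 = 3
D (Max): max(-19, -11) = -11
B (Min): min(3, -11) = -11
F (Max): max(-6, 1) = 1
G (Max): max(-4, 15) = 15
E (Chance): 1/2·1 + 1/2·15 = 8
Root (Max): max(-11, 8) = 8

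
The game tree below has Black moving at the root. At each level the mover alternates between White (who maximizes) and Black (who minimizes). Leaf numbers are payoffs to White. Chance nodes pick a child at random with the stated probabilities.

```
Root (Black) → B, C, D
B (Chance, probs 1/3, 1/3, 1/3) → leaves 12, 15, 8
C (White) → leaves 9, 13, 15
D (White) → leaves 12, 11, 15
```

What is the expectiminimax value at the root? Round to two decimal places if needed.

11.67

B (Chance): 1/3·12 + 1/3·15 + 1/3·8 = 11.67
C (White): max(9, 13, 15) = 15
D (White): max(12, 11, 15) = 15
Root (Black): min(11.67, 15, 15) = 11.67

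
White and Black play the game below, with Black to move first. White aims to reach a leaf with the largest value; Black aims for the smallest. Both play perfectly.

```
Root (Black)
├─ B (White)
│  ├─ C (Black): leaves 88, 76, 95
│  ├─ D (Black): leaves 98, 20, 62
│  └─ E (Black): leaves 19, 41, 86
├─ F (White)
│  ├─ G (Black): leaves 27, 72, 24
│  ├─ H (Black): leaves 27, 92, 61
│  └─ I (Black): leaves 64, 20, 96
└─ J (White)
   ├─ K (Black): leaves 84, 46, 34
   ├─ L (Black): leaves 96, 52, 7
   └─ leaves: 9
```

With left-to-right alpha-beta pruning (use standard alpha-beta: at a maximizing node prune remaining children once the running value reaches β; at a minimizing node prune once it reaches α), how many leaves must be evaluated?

17

C [α=-∞,β=+∞]: v=76
D [α=76,β=+∞]: v=20 after child 2 ≤ α → α-cutoff, skip 1
E [α=76,β=+∞]: v=19 after child 1 ≤ α → α-cutoff, skip 2
B [α=-∞,β=+∞]: v=76
G [α=-∞,β=76]: v=24
H [α=24,β=76]: v=27
I [α=27,β=76]: v=20 after child 2 ≤ α → α-cutoff, skip 1
F [α=-∞,β=76]: v=27
K [α=-∞,β=27]: v=34
J [α=-∞,β=27]: v=34 after child 1 ≥ β → β-cutoff, skip 2
Root [α=-∞,β=+∞]: v=27
Leaves evaluated: 17 of 25.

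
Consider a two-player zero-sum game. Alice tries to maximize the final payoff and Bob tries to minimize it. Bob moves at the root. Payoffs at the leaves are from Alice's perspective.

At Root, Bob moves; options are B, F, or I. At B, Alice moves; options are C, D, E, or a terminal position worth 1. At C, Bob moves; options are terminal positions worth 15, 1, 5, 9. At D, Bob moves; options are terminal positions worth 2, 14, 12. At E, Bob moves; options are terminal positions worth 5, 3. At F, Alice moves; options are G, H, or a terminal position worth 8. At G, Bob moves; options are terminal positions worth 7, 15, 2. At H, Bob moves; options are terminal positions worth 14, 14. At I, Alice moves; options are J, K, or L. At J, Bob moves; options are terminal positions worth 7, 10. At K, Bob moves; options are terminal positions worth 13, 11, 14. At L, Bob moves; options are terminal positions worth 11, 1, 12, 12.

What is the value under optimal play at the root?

3

C (Bob): min(15, 1, 5, 9) = 1
D (Bob): min(2, 14, 12) = 2
E (Bob): min(5, 3) = 3
B (Alice): max(1, 2, 3, 1) = 3
G (Bob): min(7, 15, 2) = 2
H (Bob): min(14, 14) = 14
F (Alice): max(2, 14, 8) = 14
J (Bob): min(7, 10) = 7
K (Bob): min(13, 11, 14) = 11
L (Bob): min(11, 1, 12, 12) = 1
I (Alice): max(7, 11, 1) = 11
Root (Bob): min(3, 14, 11) = 3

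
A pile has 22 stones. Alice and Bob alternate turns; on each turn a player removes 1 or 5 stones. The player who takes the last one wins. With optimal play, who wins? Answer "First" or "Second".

Second

Mark each pile size as W (mover wins) or L (mover loses):
i:   0  1  2  3  4  5  6  7  8  9 10 11 12 13 14 15 16 17 18 19 20 21 22
     L  W  L  W  L  W  L  W  L  W  L  W  L  W  L  W  L  W  L  W  L  W  L
Position 22 is L, so the second player wins.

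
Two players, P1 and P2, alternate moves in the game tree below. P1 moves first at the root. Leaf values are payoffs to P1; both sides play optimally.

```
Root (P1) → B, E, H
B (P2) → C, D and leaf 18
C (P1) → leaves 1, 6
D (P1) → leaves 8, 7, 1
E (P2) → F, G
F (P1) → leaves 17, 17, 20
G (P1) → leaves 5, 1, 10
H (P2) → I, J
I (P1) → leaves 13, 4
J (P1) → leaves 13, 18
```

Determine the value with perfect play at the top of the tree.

13

C (P1): max(1, 6) = 6
D (P1): max(8, 7, 1) = 8
B (P2): min(6, 8, 18) = 6
F (P1): max(17, 17, 20) = 20
G (P1): max(5, 1, 10) = 10
E (P2): min(20, 10) = 10
I (P1): max(13, 4) = 13
J (P1): max(13, 18) = 18
H (P2): min(13, 18) = 13
Root (P1): max(6, 10, 13) = 13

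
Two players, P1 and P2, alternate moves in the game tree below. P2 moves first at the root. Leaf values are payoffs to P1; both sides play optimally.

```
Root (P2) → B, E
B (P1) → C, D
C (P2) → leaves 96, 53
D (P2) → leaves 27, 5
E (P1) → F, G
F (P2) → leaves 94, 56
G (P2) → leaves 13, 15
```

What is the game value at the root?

C (P2): min(96, 53) = 53
D (P2): min(27, 5) = 5
B (P1): max(53, 5) = 53
F (P2): min(94, 56) = 56
G (P2): min(13, 15) = 13
E (P1): max(56, 13) = 56
Root (P2): min(53, 56) = 53

53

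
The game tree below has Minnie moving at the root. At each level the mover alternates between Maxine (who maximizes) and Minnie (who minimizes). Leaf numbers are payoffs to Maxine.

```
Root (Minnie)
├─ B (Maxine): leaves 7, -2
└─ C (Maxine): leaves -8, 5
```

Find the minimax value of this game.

B (Maxine): max(7, -2) = 7
C (Maxine): max(-8, 5) = 5
Root (Minnie): min(7, 5) = 5

5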